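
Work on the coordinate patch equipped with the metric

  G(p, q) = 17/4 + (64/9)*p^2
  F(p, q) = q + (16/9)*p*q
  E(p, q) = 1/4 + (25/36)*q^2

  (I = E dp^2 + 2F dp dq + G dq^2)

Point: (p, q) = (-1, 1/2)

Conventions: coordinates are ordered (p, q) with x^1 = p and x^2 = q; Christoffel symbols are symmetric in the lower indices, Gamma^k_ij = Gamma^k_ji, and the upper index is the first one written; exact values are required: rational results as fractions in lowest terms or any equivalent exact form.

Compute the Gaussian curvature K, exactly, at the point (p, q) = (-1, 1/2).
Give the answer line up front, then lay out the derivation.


Answer: K = -189376/480615

E = 61/144, F = -7/18, G = 409/36, EG - F^2 = 895/192 at the point
E_p = 0, E_q = 25/36, F_p = 8/9, F_q = -7/9, G_p = -128/9, G_q = 0
E_qq = 25/18, F_pq = 16/9, G_pp = 128/9
K follows from Brioschi's formula, (det M1 - det M2)/(EG - F^2)^2.
M1 = [[-E_qq/2 + F_pq - G_pp/2, E_p/2, F_p - E_q/2], [F_q - G_p/2, E, F], [G_q/2, F, G]] = [[-217/36, 0, 13/24], [19/3, 61/144, -7/18], [0, -7/18, 409/36]]; det M1 = -610309/20736
M2 = [[0, E_q/2, G_p/2], [E_q/2, E, F], [G_p/2, F, G]] = [[0, 25/72, -64/9], [25/72, 61/144, -7/18], [-64/9, -7/18, 409/36]]; det M2 = -432769/20736
det M1 - det M2 = -14795/1728; K = -14795/1728 / (895/192)^2 = -189376/480615


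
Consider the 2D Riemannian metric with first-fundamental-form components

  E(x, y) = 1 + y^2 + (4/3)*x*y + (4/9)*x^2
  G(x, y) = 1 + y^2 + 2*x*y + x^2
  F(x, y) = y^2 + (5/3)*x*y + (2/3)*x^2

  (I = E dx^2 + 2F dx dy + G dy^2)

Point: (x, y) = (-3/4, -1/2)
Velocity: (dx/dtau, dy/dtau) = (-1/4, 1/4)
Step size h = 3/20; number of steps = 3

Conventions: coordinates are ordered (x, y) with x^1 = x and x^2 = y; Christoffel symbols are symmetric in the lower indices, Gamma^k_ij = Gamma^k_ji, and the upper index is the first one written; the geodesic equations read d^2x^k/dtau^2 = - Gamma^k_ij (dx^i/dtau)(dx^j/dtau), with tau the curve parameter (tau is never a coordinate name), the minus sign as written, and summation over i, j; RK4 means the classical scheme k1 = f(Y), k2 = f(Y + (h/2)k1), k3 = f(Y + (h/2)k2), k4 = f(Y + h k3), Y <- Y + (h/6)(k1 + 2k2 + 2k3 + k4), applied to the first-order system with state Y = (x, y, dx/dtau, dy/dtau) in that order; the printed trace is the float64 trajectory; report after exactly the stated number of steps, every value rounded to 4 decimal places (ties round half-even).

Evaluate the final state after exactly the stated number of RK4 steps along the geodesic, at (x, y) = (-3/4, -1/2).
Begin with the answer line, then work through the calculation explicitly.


Answer: x = -0.8631, y = -0.3883, dx/dtau = -0.2526, dy/dtau = 0.2466

f(Y) = (dx/dtau, dy/dtau, -Gamma^x_ij Y'^i Y'^j, -Gamma^y_ij Y'^i Y'^j) with the Gammas evaluated at the stage position; h = 0.150000; intermediate values shown to 6 dp
step 0: x = -0.7500, y = -0.5000, dx/dtau = -0.2500, dy/dtau = 0.2500
step 1:
  k1: at (x, y) = (-0.750000, -0.500000), (dx/dtau, dy/dtau) = (-0.250000, 0.250000); Gamma_xxx = -0.187135, Gamma_xxy = -0.280702, Gamma_xyy = -0.280702, Gamma_yxx = -0.233918, Gamma_yxy = -0.350877, Gamma_yyy = -0.350877; k1 = (-0.250000, 0.250000, -0.005848, -0.007310)
  k2: at (x, y) = (-0.768750, -0.481250), (dx/dtau, dy/dtau) = (-0.250439, 0.249452); Gamma_xxx = -0.186618, Gamma_xxy = -0.279926, Gamma_xyy = -0.279926, Gamma_yxx = -0.234739, Gamma_yxy = -0.352109, Gamma_yyy = -0.352109; k2 = (-0.250439, 0.249452, -0.005852, -0.007361)
  k3: at (x, y) = (-0.768783, -0.481291), (dx/dtau, dy/dtau) = (-0.250439, 0.249448); Gamma_xxx = -0.186613, Gamma_xxy = -0.279920, Gamma_xyy = -0.279920, Gamma_yxx = -0.234733, Gamma_yxy = -0.352099, Gamma_yyy = -0.352099; k3 = (-0.250439, 0.249448, -0.005852, -0.007361)
  k4: at (x, y) = (-0.787566, -0.462583), (dx/dtau, dy/dtau) = (-0.250878, 0.248896); Gamma_xxx = -0.186084, Gamma_xxy = -0.279126, Gamma_xyy = -0.279126, Gamma_yxx = -0.235547, Gamma_yxy = -0.353321, Gamma_yyy = -0.353321; k4 = (-0.250878, 0.248896, -0.005855, -0.007411)
  Y <- Y + (h/6)(k1 + 2k2 + 2k3 + k4): x = -0.7876, y = -0.4626, dx/dtau = -0.2509, dy/dtau = 0.2489
step 2:
  k1: at (x, y) = (-0.787566, -0.462583), (dx/dtau, dy/dtau) = (-0.250878, 0.248896); Gamma_xxx = -0.186084, Gamma_xxy = -0.279126, Gamma_xyy = -0.279126, Gamma_yxx = -0.235547, Gamma_yxy = -0.353321, Gamma_yyy = -0.353321; k1 = (-0.250878, 0.248896, -0.005855, -0.007411)
  k2: at (x, y) = (-0.806382, -0.443915), (dx/dtau, dy/dtau) = (-0.251317, 0.248340); Gamma_xxx = -0.185543, Gamma_xxy = -0.278315, Gamma_xyy = -0.278315, Gamma_yxx = -0.236356, Gamma_yxy = -0.354534, Gamma_yyy = -0.354534; k2 = (-0.251317, 0.248340, -0.005857, -0.007461)
  k3: at (x, y) = (-0.806415, -0.443957), (dx/dtau, dy/dtau) = (-0.251317, 0.248336); Gamma_xxx = -0.185539, Gamma_xxy = -0.278308, Gamma_xyy = -0.278308, Gamma_yxx = -0.236349, Gamma_yxy = -0.354524, Gamma_yyy = -0.354524; k3 = (-0.251317, 0.248336, -0.005857, -0.007461)
  k4: at (x, y) = (-0.825263, -0.425332), (dx/dtau, dy/dtau) = (-0.251756, 0.247777); Gamma_xxx = -0.184986, Gamma_xxy = -0.277479, Gamma_xyy = -0.277479, Gamma_yxx = -0.237151, Gamma_yxy = -0.355727, Gamma_yyy = -0.355727; k4 = (-0.251756, 0.247777, -0.005858, -0.007510)
  Y <- Y + (h/6)(k1 + 2k2 + 2k3 + k4): x = -0.8253, y = -0.4253, dx/dtau = -0.2518, dy/dtau = 0.2478
step 3:
  k1: at (x, y) = (-0.825263, -0.425332), (dx/dtau, dy/dtau) = (-0.251756, 0.247777); Gamma_xxx = -0.184986, Gamma_xxy = -0.277479, Gamma_xyy = -0.277479, Gamma_yxx = -0.237151, Gamma_yxy = -0.355727, Gamma_yyy = -0.355727; k1 = (-0.251756, 0.247777, -0.005858, -0.007510)
  k2: at (x, y) = (-0.844145, -0.406749), (dx/dtau, dy/dtau) = (-0.252196, 0.247214); Gamma_xxx = -0.184422, Gamma_xxy = -0.276633, Gamma_xyy = -0.276633, Gamma_yxx = -0.237947, Gamma_yxy = -0.356920, Gamma_yyy = -0.356920; k2 = (-0.252196, 0.247214, -0.005858, -0.007558)
  k3: at (x, y) = (-0.844178, -0.406791), (dx/dtau, dy/dtau) = (-0.252196, 0.247210); Gamma_xxx = -0.184418, Gamma_xxy = -0.276626, Gamma_xyy = -0.276626, Gamma_yxx = -0.237940, Gamma_yxy = -0.356910, Gamma_yyy = -0.356910; k3 = (-0.252196, 0.247210, -0.005858, -0.007558)
  k4: at (x, y) = (-0.863093, -0.388251), (dx/dtau, dy/dtau) = (-0.252635, 0.246643); Gamma_xxx = -0.183842, Gamma_xxy = -0.275763, Gamma_xyy = -0.275763, Gamma_yxx = -0.238728, Gamma_yxy = -0.358092, Gamma_yyy = -0.358092; k4 = (-0.252635, 0.246643, -0.005857, -0.007605)
  Y <- Y + (h/6)(k1 + 2k2 + 2k3 + k4): x = -0.8631, y = -0.3883, dx/dtau = -0.2526, dy/dtau = 0.2466


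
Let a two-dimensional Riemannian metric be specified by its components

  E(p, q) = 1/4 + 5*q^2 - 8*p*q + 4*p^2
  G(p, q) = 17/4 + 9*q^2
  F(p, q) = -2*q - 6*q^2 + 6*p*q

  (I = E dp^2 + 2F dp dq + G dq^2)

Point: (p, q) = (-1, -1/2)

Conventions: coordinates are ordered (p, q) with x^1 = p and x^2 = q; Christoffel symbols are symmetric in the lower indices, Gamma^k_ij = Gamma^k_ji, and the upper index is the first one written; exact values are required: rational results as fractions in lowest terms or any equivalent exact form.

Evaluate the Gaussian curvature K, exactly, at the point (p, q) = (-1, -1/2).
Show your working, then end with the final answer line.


E = 3/2, F = 5/2, G = 13/2, EG - F^2 = 7/2 at the point
E_p = -4, E_q = 3, F_p = -3, F_q = -2, G_p = 0, G_q = -9
E_qq = 10, F_pq = 6, G_pp = 0
Brioschi: K = (det M1 - det M2) / (EG - F^2)^2 with the standard first/second-derivative matrices M1, M2.
M1 = [[-E_qq/2 + F_pq - G_pp/2, E_p/2, F_p - E_q/2], [F_q - G_p/2, E, F], [G_q/2, F, G]] = [[1, -2, -9/2], [-2, 3/2, 5/2], [-9/2, 5/2, 13/2]]; det M1 = -63/8
M2 = [[0, E_q/2, G_p/2], [E_q/2, E, F], [G_p/2, F, G]] = [[0, 3/2, 0], [3/2, 3/2, 5/2], [0, 5/2, 13/2]]; det M2 = -117/8
det M1 - det M2 = 27/4; K = 27/4 / (7/2)^2 = 27/49

Answer: K = 27/49


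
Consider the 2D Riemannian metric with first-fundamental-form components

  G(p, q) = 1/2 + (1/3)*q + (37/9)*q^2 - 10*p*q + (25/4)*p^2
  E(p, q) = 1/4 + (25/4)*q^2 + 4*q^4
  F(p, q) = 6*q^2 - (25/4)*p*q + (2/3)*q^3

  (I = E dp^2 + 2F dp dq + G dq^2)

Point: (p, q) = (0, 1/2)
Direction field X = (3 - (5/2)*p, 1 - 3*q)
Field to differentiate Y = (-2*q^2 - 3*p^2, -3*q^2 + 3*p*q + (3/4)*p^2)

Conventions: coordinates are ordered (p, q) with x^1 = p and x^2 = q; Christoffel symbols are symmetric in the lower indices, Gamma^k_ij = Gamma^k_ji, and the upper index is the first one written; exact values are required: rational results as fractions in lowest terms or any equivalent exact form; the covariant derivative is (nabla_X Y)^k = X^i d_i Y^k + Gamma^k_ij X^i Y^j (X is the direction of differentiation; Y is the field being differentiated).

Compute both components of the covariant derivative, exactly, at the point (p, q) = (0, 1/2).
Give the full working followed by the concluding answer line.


E = 33/16, F = 19/12, G = 61/36 at the point
E_p = 0, E_q = 33/4, F_p = -25/8, F_q = 13/2, G_p = -5, G_q = 40/9
EG - F^2 = 569/576;  g^inv = (576/569) * [[61/36, -19/12], [-19/12, 33/16]]
first-kind symbols [ij,l] = (1/2)(d_i g_jl + d_j g_il - d_l g_ij): [pp,p] = E_p/2 = 0, [pp,q] = F_p - E_q/2 = -29/4, [pq,p] = E_q/2 = 33/8, [pq,q] = G_p/2 = -5/2, [qq,p] = F_q - G_p/2 = 9, [qq,q] = G_q/2 = 20/9
Gamma^p_ij = (G*[ij,p] - F*[ij,q])/(EG - F^2), Gamma^q_ij = (E*[ij,q] - F*[ij,p])/(EG - F^2)
Gamma_ppp = 6612/569, Gamma_ppq = 6306/569, Gamma_pqq = 20272/1707, Gamma_qpp = -8613/569, Gamma_qpq = -6732/569, Gamma_qqq = -5568/569
X = (3, -1/2), Y = (-1/2, -3/4) at the point

Answer: (nabla_X Y)^p = -19427/569, (nabla_X Y)^q = 55419/1138


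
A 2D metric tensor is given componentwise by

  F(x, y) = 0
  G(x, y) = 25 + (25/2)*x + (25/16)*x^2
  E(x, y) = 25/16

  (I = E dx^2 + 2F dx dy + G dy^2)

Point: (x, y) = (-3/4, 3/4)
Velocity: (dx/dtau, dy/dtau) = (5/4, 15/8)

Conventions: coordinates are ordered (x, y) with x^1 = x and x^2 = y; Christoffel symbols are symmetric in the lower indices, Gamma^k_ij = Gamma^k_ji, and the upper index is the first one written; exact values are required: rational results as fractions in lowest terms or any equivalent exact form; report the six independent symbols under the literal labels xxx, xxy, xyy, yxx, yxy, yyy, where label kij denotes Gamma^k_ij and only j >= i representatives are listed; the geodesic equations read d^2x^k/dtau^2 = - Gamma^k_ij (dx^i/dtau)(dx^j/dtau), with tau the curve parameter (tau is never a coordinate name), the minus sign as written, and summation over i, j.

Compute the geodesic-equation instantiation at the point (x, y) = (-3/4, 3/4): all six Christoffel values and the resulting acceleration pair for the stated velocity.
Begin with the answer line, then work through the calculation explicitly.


Answer: Gamma_xxx = 0, Gamma_xxy = 0, Gamma_xyy = -13/4, Gamma_yxx = 0, Gamma_yxy = 4/13, Gamma_yyy = 0; accelerations (d^2x/dtau^2, d^2y/dtau^2) = (2925/256, -75/52)

E = 25/16, F = 0, G = 4225/256 at the point
E_x = 0, E_y = 0, F_x = 0, F_y = 0, G_x = 325/32, G_y = 0
EG - F^2 = 105625/4096;  g^inv = (4096/105625) * [[4225/256, 0], [0, 25/16]]
first-kind symbols [ij,l] = (1/2)(d_i g_jl + d_j g_il - d_l g_ij): [xx,x] = E_x/2 = 0, [xx,y] = F_x - E_y/2 = 0, [xy,x] = E_y/2 = 0, [xy,y] = G_x/2 = 325/64, [yy,x] = F_y - G_x/2 = -325/64, [yy,y] = G_y/2 = 0
Gamma^x_ij = (G*[ij,x] - F*[ij,y])/(EG - F^2), Gamma^y_ij = (E*[ij,y] - F*[ij,x])/(EG - F^2)
Gamma_xxx = 0, Gamma_xxy = 0, Gamma_xyy = -13/4, Gamma_yxx = 0, Gamma_yxy = 4/13, Gamma_yyy = 0
d^2x/dtau^2 = -(Gamma_xxx*(5/4)^2 + 2*Gamma_xxy*(5/4)*(15/8) + Gamma_xyy*(15/8)^2) = 2925/256
d^2y/dtau^2 = -(Gamma_yxx*(5/4)^2 + 2*Gamma_yxy*(5/4)*(15/8) + Gamma_yyy*(15/8)^2) = -75/52


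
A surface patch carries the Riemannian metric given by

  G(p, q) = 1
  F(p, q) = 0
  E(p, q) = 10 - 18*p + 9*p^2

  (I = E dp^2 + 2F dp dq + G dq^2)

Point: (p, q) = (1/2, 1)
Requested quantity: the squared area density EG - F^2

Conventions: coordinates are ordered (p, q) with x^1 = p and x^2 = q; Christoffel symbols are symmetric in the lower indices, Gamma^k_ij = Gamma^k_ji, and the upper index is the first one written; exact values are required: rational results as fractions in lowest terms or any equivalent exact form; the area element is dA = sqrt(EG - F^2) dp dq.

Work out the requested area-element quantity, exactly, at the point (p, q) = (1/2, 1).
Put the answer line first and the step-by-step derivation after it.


Answer: EG - F^2 = 13/4

E = 13/4, F = 0, G = 1; EG - F^2 = 13/4


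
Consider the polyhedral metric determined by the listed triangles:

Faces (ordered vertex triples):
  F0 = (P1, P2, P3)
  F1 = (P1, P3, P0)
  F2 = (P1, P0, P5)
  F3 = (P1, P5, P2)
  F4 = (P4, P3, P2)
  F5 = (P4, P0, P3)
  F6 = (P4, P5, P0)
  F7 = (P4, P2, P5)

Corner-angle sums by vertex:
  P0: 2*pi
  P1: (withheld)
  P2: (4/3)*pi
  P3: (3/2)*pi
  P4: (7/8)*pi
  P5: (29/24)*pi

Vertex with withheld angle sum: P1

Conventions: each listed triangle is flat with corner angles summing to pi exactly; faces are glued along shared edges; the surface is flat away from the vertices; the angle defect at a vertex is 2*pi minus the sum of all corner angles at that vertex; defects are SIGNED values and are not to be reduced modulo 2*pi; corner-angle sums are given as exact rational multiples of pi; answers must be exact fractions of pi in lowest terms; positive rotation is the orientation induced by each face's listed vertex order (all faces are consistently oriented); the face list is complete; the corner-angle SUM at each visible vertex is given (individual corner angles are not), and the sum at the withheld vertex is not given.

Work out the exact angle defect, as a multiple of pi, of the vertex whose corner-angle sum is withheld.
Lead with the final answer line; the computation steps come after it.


Answer: defect(P1) = (11/12)*pi

V = 6, E = 12, F = 8; chi = V - E + F = 2
Gauss-Bonnet: total defect = 2*pi*chi = 4*pi; visible defects sum to (37/12)*pi


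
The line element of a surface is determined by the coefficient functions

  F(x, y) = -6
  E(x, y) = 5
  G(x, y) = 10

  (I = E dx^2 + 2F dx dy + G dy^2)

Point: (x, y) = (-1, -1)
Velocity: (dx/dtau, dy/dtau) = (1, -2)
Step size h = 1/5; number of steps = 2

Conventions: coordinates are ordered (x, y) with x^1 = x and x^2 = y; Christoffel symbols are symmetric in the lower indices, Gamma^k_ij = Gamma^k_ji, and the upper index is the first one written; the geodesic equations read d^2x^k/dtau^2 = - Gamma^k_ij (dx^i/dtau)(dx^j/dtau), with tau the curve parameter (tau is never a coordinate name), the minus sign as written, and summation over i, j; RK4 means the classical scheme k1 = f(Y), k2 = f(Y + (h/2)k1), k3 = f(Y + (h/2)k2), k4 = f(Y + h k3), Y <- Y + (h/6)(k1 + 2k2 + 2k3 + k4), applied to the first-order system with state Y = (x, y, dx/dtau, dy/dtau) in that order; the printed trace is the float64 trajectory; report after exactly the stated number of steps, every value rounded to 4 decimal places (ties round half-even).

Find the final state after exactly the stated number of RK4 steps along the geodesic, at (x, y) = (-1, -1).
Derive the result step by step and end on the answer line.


f(Y) = (dx/dtau, dy/dtau, -Gamma^x_ij Y'^i Y'^j, -Gamma^y_ij Y'^i Y'^j) with the Gammas evaluated at the stage position; h = 0.200000; intermediate values shown to 6 dp
step 0: x = -1.0000, y = -1.0000, dx/dtau = 1.0000, dy/dtau = -2.0000
step 1:
  k1: at (x, y) = (-1.000000, -1.000000), (dx/dtau, dy/dtau) = (1.000000, -2.000000); Gamma_xxx = 0.000000, Gamma_xxy = 0.000000, Gamma_xyy = 0.000000, Gamma_yxx = 0.000000, Gamma_yxy = 0.000000, Gamma_yyy = 0.000000; k1 = (1.000000, -2.000000, 0.000000, 0.000000)
  k2: at (x, y) = (-0.900000, -1.200000), (dx/dtau, dy/dtau) = (1.000000, -2.000000); Gamma_xxx = 0.000000, Gamma_xxy = 0.000000, Gamma_xyy = 0.000000, Gamma_yxx = 0.000000, Gamma_yxy = 0.000000, Gamma_yyy = 0.000000; k2 = (1.000000, -2.000000, 0.000000, 0.000000)
  k3: at (x, y) = (-0.900000, -1.200000), (dx/dtau, dy/dtau) = (1.000000, -2.000000); Gamma_xxx = 0.000000, Gamma_xxy = 0.000000, Gamma_xyy = 0.000000, Gamma_yxx = 0.000000, Gamma_yxy = 0.000000, Gamma_yyy = 0.000000; k3 = (1.000000, -2.000000, 0.000000, 0.000000)
  k4: at (x, y) = (-0.800000, -1.400000), (dx/dtau, dy/dtau) = (1.000000, -2.000000); Gamma_xxx = 0.000000, Gamma_xxy = 0.000000, Gamma_xyy = 0.000000, Gamma_yxx = 0.000000, Gamma_yxy = 0.000000, Gamma_yyy = 0.000000; k4 = (1.000000, -2.000000, 0.000000, 0.000000)
  Y <- Y + (h/6)(k1 + 2k2 + 2k3 + k4): x = -0.8000, y = -1.4000, dx/dtau = 1.0000, dy/dtau = -2.0000
step 2:
  k1: at (x, y) = (-0.800000, -1.400000), (dx/dtau, dy/dtau) = (1.000000, -2.000000); Gamma_xxx = 0.000000, Gamma_xxy = 0.000000, Gamma_xyy = 0.000000, Gamma_yxx = 0.000000, Gamma_yxy = 0.000000, Gamma_yyy = 0.000000; k1 = (1.000000, -2.000000, 0.000000, 0.000000)
  k2: at (x, y) = (-0.700000, -1.600000), (dx/dtau, dy/dtau) = (1.000000, -2.000000); Gamma_xxx = 0.000000, Gamma_xxy = 0.000000, Gamma_xyy = 0.000000, Gamma_yxx = 0.000000, Gamma_yxy = 0.000000, Gamma_yyy = 0.000000; k2 = (1.000000, -2.000000, 0.000000, 0.000000)
  k3: at (x, y) = (-0.700000, -1.600000), (dx/dtau, dy/dtau) = (1.000000, -2.000000); Gamma_xxx = 0.000000, Gamma_xxy = 0.000000, Gamma_xyy = 0.000000, Gamma_yxx = 0.000000, Gamma_yxy = 0.000000, Gamma_yyy = 0.000000; k3 = (1.000000, -2.000000, 0.000000, 0.000000)
  k4: at (x, y) = (-0.600000, -1.800000), (dx/dtau, dy/dtau) = (1.000000, -2.000000); Gamma_xxx = 0.000000, Gamma_xxy = 0.000000, Gamma_xyy = 0.000000, Gamma_yxx = 0.000000, Gamma_yxy = 0.000000, Gamma_yyy = 0.000000; k4 = (1.000000, -2.000000, 0.000000, 0.000000)
  Y <- Y + (h/6)(k1 + 2k2 + 2k3 + k4): x = -0.6000, y = -1.8000, dx/dtau = 1.0000, dy/dtau = -2.0000

Answer: x = -0.6000, y = -1.8000, dx/dtau = 1.0000, dy/dtau = -2.0000


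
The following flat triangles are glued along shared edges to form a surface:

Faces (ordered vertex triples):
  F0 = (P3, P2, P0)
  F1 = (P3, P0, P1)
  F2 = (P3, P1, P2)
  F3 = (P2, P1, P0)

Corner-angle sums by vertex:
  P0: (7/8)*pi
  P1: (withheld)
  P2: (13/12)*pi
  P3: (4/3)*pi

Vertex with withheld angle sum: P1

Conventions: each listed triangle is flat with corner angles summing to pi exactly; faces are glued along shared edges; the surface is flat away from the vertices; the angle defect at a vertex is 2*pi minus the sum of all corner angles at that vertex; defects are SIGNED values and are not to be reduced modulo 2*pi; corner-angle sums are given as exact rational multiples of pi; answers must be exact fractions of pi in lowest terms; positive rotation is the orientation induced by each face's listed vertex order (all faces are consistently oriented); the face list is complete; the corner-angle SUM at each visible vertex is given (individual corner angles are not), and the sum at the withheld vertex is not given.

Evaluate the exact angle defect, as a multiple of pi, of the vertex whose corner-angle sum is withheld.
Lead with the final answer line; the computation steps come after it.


Answer: defect(P1) = (31/24)*pi

V = 4, E = 6, F = 4; chi = V - E + F = 2
Gauss-Bonnet: total defect = 2*pi*chi = 4*pi; visible defects sum to (65/24)*pi


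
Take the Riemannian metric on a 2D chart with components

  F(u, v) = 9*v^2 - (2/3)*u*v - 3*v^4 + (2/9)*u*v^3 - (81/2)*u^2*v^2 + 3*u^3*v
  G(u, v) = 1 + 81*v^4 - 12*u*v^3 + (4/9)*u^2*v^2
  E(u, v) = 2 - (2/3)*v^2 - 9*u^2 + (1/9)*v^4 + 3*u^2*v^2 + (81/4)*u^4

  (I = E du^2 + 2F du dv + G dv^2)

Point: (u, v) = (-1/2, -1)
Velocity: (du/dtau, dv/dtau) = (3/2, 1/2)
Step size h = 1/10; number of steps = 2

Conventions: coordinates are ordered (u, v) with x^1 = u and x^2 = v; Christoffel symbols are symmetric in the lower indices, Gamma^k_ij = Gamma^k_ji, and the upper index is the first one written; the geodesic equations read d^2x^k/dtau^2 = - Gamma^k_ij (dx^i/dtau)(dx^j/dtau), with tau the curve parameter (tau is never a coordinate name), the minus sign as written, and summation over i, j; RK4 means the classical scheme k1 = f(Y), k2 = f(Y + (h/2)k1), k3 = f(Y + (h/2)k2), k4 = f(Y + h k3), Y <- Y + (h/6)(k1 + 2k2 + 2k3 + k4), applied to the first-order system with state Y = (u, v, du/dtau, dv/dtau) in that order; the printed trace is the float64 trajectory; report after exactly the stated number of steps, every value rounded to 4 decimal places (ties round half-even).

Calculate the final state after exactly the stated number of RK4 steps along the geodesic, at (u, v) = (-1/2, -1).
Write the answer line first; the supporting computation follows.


Answer: u = -0.1999, v = -0.9129, du/dtau = 1.4992, dv/dtau = 0.3858

f(Y) = (du/dtau, dv/dtau, -Gamma^u_ij Y'^i Y'^j, -Gamma^v_ij Y'^i Y'^j) with the Gammas evaluated at the stage position; h = 0.100000; intermediate values shown to 6 dp
step 0: u = -0.5000, v = -1.0000, du/dtau = 1.5000, dv/dtau = 0.5000
step 1:
  k1: at (u, v) = (-0.500000, -1.000000), (du/dtau, dv/dtau) = (1.500000, 0.500000); Gamma_uuu = -0.027024, Gamma_uuv = -0.004004, Gamma_uvv = 0.106094, Gamma_vuu = 0.510998, Gamma_vuv = 0.075703, Gamma_vvv = -2.006142; k1 = (1.500000, 0.500000, 0.040286, -0.761766)
  k2: at (u, v) = (-0.425000, -0.975000), (du/dtau, dv/dtau) = (1.502014, 0.461912); Gamma_uuu = -0.007131, Gamma_uuv = -0.001212, Gamma_uvv = 0.032190, Gamma_vuu = 0.455239, Gamma_vuv = 0.077361, Gamma_vvv = -2.055020; k2 = (1.502014, 0.461912, 0.010901, -0.695921)
  k3: at (u, v) = (-0.424899, -0.976904), (du/dtau, dv/dtau) = (1.500545, 0.465204); Gamma_uuu = -0.007120, Gamma_uuv = -0.001213, Gamma_uvv = 0.032213, Gamma_vuu = 0.453376, Gamma_vuv = 0.077213, Gamma_vvv = -2.051169; k3 = (1.500545, 0.465204, 0.010753, -0.684733)
  k4: at (u, v) = (-0.349945, -0.953480), (du/dtau, dv/dtau) = (1.501075, 0.431527); Gamma_uuu = 0.007137, Gamma_uuv = 0.001440, Gamma_uvv = -0.038362, Gamma_vuu = 0.389407, Gamma_vuv = 0.078592, Gamma_vvv = -2.093149; k4 = (1.501075, 0.431527, -0.010803, -0.589462)
  Y <- Y + (h/6)(k1 + 2k2 + 2k3 + k4): u = -0.3499, v = -0.9536, du/dtau = 1.5012, dv/dtau = 0.4315
step 2:
  k1: at (u, v) = (-0.349897, -0.953571), (du/dtau, dv/dtau) = (1.501213, 0.431458); Gamma_uuu = 0.007138, Gamma_uuv = 0.001441, Gamma_uvv = -0.038376, Gamma_vuu = 0.389278, Gamma_vuv = 0.078585, Gamma_vvv = -2.092955; k1 = (1.501213, 0.431458, -0.010809, -0.589477)
  k2: at (u, v) = (-0.274836, -0.931998), (du/dtau, dv/dtau) = (1.500673, 0.401984); Gamma_uuu = 0.015376, Gamma_uuv = 0.003862, Gamma_uvv = -0.103143, Gamma_vuu = 0.317300, Gamma_vuv = 0.079703, Gamma_vvv = -2.128490; k2 = (1.500673, 0.401984, -0.022620, -0.466782)
  k3: at (u, v) = (-0.274863, -0.933472), (du/dtau, dv/dtau) = (1.500082, 0.408119); Gamma_uuu = 0.015241, Gamma_uuv = 0.003834, Gamma_uvv = -0.102392, Gamma_vuu = 0.316362, Gamma_vuv = 0.079586, Gamma_vvv = -2.125378; k3 = (1.500082, 0.408119, -0.021936, -0.455334)
  k4: at (u, v) = (-0.199889, -0.912759), (du/dtau, dv/dtau) = (1.499020, 0.385924); Gamma_uuu = 0.017519, Gamma_uuv = 0.005926, Gamma_uvv = -0.158698, Gamma_vuu = 0.238215, Gamma_vuv = 0.080576, Gamma_vvv = -2.157896; k4 = (1.499020, 0.385924, -0.022586, -0.307119)
  Y <- Y + (h/6)(k1 + 2k2 + 2k3 + k4): u = -0.1999, v = -0.9129, du/dtau = 1.4992, dv/dtau = 0.3858


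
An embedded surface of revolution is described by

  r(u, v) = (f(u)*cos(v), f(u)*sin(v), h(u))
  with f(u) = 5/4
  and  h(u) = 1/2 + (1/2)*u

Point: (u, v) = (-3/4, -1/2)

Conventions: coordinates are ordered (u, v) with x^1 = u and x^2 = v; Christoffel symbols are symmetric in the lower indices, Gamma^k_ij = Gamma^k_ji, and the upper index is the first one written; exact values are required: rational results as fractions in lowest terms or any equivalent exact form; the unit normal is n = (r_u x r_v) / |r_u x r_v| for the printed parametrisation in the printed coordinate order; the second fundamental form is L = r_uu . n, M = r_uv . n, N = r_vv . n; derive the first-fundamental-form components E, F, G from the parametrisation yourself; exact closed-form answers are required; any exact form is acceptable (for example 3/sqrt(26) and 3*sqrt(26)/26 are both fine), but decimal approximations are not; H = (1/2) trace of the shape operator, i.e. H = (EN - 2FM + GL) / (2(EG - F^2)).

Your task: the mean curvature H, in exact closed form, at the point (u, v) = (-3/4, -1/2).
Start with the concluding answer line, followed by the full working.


Answer: H = 2/5

f = 5/4, f' = 0, f'' = 0, h' = 1/2, h'' = 0
E = 1/4, F = 0, G = 25/16; answer radicand W^2 = 1/4
unnormalised second-form numerators: l = 0, m = 0, n = 5/8; L = l/sqrt(1/4), and similarly M = m/sqrt(W^2), N = n/sqrt(W^2)
H = (E*n - 2*F*m + G*l) / (2*(EG - F^2)*sqrt(W^2)); E*n - 2*F*m + G*l = 5/32, EG - F^2 = 25/64, so H = (1/5)/sqrt(1/4)


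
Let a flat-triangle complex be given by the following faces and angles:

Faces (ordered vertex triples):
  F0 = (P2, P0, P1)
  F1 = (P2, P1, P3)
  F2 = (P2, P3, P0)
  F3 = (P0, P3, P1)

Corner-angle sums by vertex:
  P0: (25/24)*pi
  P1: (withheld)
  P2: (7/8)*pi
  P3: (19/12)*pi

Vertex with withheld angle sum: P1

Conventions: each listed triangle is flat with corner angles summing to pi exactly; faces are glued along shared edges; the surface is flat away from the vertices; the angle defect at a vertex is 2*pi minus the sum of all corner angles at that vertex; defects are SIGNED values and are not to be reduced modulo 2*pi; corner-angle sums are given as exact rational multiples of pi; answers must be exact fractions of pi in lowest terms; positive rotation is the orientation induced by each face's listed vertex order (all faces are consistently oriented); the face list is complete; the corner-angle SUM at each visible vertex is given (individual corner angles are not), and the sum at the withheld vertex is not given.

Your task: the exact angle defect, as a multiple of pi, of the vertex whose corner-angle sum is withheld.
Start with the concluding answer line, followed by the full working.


Answer: defect(P1) = (3/2)*pi

V = 4, E = 6, F = 4; chi = V - E + F = 2
Gauss-Bonnet: total defect = 2*pi*chi = 4*pi; visible defects sum to (5/2)*pi


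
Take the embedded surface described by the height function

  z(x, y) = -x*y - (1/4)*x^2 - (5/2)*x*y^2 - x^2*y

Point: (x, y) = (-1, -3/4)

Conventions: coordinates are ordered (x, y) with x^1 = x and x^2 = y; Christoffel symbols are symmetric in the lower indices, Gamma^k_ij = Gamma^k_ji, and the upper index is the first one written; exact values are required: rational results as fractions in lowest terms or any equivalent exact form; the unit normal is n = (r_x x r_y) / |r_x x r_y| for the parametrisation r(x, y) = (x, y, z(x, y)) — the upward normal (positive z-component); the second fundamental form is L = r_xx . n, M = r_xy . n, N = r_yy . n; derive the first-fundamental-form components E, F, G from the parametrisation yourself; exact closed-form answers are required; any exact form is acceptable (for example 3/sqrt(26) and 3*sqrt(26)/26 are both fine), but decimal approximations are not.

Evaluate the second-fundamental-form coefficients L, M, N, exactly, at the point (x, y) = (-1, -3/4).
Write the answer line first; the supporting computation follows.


Answer: L = 32*sqrt(18233)/18233, M = 152*sqrt(18233)/18233, N = 160*sqrt(18233)/18233

z_x = -53/32, z_y = -15/4, z_xx = 1, z_xy = 19/4, z_yy = 5
E = 3833/1024, F = 795/128, G = 241/16; answer radicand W^2 = 18233/1024
unnormalised second-form numerators: l = 1, m = 19/4, n = 5; L = l/sqrt(18233/1024), and similarly M = m/sqrt(W^2), N = n/sqrt(W^2)


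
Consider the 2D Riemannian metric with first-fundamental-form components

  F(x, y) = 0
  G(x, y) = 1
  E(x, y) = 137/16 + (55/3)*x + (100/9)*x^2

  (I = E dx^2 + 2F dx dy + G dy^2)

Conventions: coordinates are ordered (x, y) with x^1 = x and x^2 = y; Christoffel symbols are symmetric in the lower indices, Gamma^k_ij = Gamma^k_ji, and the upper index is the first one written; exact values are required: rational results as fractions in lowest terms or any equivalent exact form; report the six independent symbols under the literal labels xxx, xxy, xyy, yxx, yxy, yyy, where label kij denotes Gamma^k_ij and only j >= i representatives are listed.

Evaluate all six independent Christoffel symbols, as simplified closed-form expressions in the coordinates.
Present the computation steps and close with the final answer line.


E = 137/16 + (55/3)*x + (100/9)*x^2; F = 0; G = 1
Gamma^k_ij = (1/2) g^{kl} (d_i g_jl + d_j g_il - d_l g_ij), with g^inv = (1/(EG-F^2)) [[G, -F], [-F, E]]
first partials: E_x = 55/3 + (200/9)*x, E_y = 0, F_x = 0, F_y = 0, G_x = 0, G_y = 0
D = EG - F^2 = 137/16 + (55/3)*x + (100/9)*x^2
expanded: Gamma^x_xx = (G E_x - 2F F_x + F E_y)/(2D), Gamma^x_xy = (G E_y - F G_x)/(2D), Gamma^x_yy = (2G F_y - G G_x - F G_y)/(2D), Gamma^y_xx = (2E F_x - E E_y - F E_x)/(2D), Gamma^y_xy = (E G_x - F E_y)/(2D), Gamma^y_yy = (E G_y - 2F F_y + F G_x)/(2D); substitute and cancel common factors

Answer: Gamma_xxx = (1600*x + 1320)/(1600*x^2 + 2640*x + 1233), Gamma_xxy = 0, Gamma_xyy = 0, Gamma_yxx = 0, Gamma_yxy = 0, Gamma_yyy = 0


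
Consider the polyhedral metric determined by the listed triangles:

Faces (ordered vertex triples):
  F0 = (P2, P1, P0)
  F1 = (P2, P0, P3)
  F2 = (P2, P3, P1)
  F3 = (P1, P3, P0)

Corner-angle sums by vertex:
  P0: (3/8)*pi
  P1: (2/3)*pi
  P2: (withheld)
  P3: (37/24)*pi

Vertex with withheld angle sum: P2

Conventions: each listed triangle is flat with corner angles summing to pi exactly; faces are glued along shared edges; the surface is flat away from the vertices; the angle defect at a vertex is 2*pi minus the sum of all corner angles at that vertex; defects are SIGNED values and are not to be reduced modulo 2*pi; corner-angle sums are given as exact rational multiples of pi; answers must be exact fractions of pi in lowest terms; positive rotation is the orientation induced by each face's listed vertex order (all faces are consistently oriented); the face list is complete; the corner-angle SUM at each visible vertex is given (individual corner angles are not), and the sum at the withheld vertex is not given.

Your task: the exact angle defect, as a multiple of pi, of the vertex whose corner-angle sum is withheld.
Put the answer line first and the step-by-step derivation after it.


Answer: defect(P2) = (7/12)*pi

V = 4, E = 6, F = 4; chi = V - E + F = 2
Gauss-Bonnet: total defect = 2*pi*chi = 4*pi; visible defects sum to (41/12)*pi


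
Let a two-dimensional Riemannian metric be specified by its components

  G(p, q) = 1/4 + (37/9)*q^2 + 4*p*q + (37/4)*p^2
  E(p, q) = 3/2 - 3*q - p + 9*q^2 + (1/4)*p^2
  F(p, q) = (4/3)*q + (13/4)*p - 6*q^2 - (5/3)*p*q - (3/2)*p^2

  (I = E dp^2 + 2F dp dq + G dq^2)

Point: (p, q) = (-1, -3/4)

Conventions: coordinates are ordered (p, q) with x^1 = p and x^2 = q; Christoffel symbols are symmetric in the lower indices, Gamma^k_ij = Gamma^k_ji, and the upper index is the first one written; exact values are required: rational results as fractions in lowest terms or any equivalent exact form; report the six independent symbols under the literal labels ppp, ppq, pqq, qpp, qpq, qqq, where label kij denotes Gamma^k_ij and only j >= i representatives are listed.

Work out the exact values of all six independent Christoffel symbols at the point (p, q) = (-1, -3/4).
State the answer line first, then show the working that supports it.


Answer: Gamma_ppp = 38988/10601, Gamma_ppq = -59836/10601, Gamma_pqq = 218300/31803, Gamma_qpp = 38580/10601, Gamma_qpq = -49604/10601, Gamma_qqq = 141988/31803

E = 161/16, F = -83/8, G = 237/16 at the point
E_p = -3/2, E_q = -33/2, F_p = 15/2, F_q = 12, G_p = -43/2, G_q = -61/6
EG - F^2 = 10601/256;  g^inv = (256/10601) * [[237/16, 83/8], [83/8, 161/16]]
first-kind symbols [ij,l] = (1/2)(d_i g_jl + d_j g_il - d_l g_ij): [pp,p] = E_p/2 = -3/4, [pp,q] = F_p - E_q/2 = 63/4, [pq,p] = E_q/2 = -33/4, [pq,q] = G_p/2 = -43/4, [qq,p] = F_q - G_p/2 = 91/4, [qq,q] = G_q/2 = -61/12
Gamma^p_ij = (G*[ij,p] - F*[ij,q])/(EG - F^2), Gamma^q_ij = (E*[ij,q] - F*[ij,p])/(EG - F^2)


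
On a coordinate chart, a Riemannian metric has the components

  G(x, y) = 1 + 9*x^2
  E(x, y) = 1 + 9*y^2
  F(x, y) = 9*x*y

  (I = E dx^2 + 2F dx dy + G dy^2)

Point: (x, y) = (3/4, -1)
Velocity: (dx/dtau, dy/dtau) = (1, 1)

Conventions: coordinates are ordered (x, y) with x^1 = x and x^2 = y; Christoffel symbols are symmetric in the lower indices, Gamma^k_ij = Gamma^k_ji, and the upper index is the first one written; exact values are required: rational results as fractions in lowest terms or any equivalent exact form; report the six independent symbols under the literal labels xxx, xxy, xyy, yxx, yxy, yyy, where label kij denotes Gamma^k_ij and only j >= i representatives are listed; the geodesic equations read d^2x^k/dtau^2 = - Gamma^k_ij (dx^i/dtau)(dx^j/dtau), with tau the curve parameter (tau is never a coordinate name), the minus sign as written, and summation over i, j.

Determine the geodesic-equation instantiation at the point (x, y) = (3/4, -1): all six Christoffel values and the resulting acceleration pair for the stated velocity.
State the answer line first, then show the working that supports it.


Answer: Gamma_xxx = 0, Gamma_xxy = -144/241, Gamma_xyy = 0, Gamma_yxx = 0, Gamma_yxy = 108/241, Gamma_yyy = 0; accelerations (d^2x/dtau^2, d^2y/dtau^2) = (288/241, -216/241)

E = 10, F = -27/4, G = 97/16 at the point
E_x = 0, E_y = -18, F_x = -9, F_y = 27/4, G_x = 27/2, G_y = 0
EG - F^2 = 241/16;  g^inv = (16/241) * [[97/16, 27/4], [27/4, 10]]
first-kind symbols [ij,l] = (1/2)(d_i g_jl + d_j g_il - d_l g_ij): [xx,x] = E_x/2 = 0, [xx,y] = F_x - E_y/2 = 0, [xy,x] = E_y/2 = -9, [xy,y] = G_x/2 = 27/4, [yy,x] = F_y - G_x/2 = 0, [yy,y] = G_y/2 = 0
Gamma^x_ij = (G*[ij,x] - F*[ij,y])/(EG - F^2), Gamma^y_ij = (E*[ij,y] - F*[ij,x])/(EG - F^2)
Gamma_xxx = 0, Gamma_xxy = -144/241, Gamma_xyy = 0, Gamma_yxx = 0, Gamma_yxy = 108/241, Gamma_yyy = 0
d^2x/dtau^2 = -(Gamma_xxx*(1)^2 + 2*Gamma_xxy*(1)*(1) + Gamma_xyy*(1)^2) = 288/241
d^2y/dtau^2 = -(Gamma_yxx*(1)^2 + 2*Gamma_yxy*(1)*(1) + Gamma_yyy*(1)^2) = -216/241


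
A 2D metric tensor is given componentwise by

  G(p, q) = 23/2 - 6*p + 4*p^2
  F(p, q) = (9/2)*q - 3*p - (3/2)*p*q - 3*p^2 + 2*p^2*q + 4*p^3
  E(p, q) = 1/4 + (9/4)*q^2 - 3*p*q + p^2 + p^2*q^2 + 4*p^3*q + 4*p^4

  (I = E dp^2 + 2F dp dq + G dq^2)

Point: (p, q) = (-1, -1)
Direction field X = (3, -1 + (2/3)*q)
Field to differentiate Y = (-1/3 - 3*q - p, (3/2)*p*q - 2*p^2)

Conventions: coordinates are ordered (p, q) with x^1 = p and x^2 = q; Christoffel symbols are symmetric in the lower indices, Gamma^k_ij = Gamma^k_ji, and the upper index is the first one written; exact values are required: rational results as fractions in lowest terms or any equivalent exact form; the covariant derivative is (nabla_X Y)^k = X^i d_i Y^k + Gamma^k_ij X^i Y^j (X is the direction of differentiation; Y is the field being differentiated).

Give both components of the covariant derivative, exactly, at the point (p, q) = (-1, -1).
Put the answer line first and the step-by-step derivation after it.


Answer: (nabla_X Y)^p = 67871/2892, (nabla_X Y)^q = 159931/4338

E = 19/2, F = -12, G = 43/2 at the point
E_p = -29, E_q = -15/2, F_p = 41/2, F_q = 8, G_p = -14, G_q = 0
EG - F^2 = 241/4;  g^inv = (4/241) * [[43/2, 12], [12, 19/2]]
first-kind symbols [ij,l] = (1/2)(d_i g_jl + d_j g_il - d_l g_ij): [pp,p] = E_p/2 = -29/2, [pp,q] = F_p - E_q/2 = 97/4, [pq,p] = E_q/2 = -15/4, [pq,q] = G_p/2 = -7, [qq,p] = F_q - G_p/2 = 15, [qq,q] = G_q/2 = 0
Gamma^p_ij = (G*[ij,p] - F*[ij,q])/(EG - F^2), Gamma^q_ij = (E*[ij,q] - F*[ij,p])/(EG - F^2)
Gamma_ppp = -83/241, Gamma_ppq = -1317/482, Gamma_pqq = 1290/241, Gamma_qpp = 451/482, Gamma_qpq = -446/241, Gamma_qqq = 720/241
X = (3, -5/3), Y = (11/3, -1/2) at the point


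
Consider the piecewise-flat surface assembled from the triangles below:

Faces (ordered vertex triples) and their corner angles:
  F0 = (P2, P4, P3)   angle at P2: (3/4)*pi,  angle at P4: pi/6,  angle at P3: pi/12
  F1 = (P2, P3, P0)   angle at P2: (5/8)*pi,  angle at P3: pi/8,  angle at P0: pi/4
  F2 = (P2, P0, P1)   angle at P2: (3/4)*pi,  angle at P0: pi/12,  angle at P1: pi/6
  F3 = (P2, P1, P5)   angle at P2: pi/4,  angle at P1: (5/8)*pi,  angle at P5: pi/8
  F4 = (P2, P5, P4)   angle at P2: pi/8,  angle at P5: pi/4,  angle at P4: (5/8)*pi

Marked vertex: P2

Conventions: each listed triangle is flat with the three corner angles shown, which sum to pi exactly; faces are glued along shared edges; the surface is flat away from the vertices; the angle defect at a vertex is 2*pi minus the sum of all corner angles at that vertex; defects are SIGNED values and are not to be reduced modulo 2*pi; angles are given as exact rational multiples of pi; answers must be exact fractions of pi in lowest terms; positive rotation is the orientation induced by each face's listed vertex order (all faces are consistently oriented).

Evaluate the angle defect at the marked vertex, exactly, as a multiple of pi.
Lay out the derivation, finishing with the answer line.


Sum of corner angles at P2: (5/2)*pi
defect = 2*pi - (5/2)*pi

Answer: defect(P2) = -pi/2


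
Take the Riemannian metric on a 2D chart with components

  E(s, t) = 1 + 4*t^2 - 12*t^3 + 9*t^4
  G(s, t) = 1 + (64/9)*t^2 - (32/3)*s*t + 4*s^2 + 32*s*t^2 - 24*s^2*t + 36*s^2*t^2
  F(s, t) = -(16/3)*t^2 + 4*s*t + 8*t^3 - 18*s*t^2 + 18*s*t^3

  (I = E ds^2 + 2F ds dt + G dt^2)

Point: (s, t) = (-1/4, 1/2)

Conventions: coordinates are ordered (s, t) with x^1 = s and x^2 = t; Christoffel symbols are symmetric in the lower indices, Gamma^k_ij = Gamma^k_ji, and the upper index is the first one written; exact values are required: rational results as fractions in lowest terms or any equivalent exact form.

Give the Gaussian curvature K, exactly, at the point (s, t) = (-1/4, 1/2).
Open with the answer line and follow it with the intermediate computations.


Answer: K = -5184/25921

E = 17/16, F = -13/48, G = 313/144, EG - F^2 = 161/72 at the point
E_s = 0, E_t = -1/2, F_s = -1/4, F_t = 19/24, G_s = 13/6, G_t = 91/36
E_tt = -1, F_st = -1/2, G_ss = 2
Apply the Brioschi formula K = (det M1 - det M2)/(EG - F^2)^2 over the derivative matrices of E, F, G.
M1 = [[-E_tt/2 + F_st - G_ss/2, E_s/2, F_s - E_t/2], [F_t - G_s/2, E, F], [G_t/2, F, G]] = [[-1, 0, 0], [-7/24, 17/16, -13/48], [91/72, -13/48, 313/144]]; det M1 = -161/72
M2 = [[0, E_t/2, G_s/2], [E_t/2, E, F], [G_s/2, F, G]] = [[0, -1/4, 13/12], [-1/4, 17/16, -13/48], [13/12, -13/48, 313/144]]; det M2 = -89/72
det M1 - det M2 = -1; K = -1 / (161/72)^2 = -5184/25921


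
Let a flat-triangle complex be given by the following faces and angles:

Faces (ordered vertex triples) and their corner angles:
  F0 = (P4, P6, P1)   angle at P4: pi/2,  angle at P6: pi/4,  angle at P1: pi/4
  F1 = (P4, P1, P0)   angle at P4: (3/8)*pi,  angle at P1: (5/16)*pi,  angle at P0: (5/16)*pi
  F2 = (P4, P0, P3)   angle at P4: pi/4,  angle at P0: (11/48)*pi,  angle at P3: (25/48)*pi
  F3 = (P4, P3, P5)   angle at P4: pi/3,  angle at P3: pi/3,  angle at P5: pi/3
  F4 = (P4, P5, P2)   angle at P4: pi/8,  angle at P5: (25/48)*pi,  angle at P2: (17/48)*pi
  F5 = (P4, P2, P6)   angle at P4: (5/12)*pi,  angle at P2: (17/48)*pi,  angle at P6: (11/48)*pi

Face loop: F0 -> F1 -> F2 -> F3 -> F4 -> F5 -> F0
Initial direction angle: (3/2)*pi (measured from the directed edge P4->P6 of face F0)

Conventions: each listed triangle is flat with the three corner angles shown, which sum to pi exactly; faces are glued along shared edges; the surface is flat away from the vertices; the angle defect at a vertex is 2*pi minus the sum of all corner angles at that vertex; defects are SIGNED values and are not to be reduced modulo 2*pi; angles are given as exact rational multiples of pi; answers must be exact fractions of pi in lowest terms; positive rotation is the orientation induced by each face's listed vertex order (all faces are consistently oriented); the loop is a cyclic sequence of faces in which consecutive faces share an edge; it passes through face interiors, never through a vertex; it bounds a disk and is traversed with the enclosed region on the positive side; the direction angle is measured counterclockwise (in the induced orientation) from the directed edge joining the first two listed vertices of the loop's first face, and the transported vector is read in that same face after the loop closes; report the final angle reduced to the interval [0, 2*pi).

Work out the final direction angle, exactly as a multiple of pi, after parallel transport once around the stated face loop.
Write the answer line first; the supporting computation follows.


Answer: final direction angle = (3/2)*pi

enclosed vertex P4: corner angles sum to 2*pi, defect = 2*pi - 2*pi = 0
holonomy = initial angle + sum of enclosed defects (mod 2*pi), positive in the induced orientation
final angle = (3/2)*pi + 0 = (3/2)*pi (mod 2*pi)
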